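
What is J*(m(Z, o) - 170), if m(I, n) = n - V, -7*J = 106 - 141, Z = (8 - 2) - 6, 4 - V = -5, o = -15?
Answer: -970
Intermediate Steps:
V = 9 (V = 4 - 1*(-5) = 4 + 5 = 9)
Z = 0 (Z = 6 - 6 = 0)
J = 5 (J = -(106 - 141)/7 = -⅐*(-35) = 5)
m(I, n) = -9 + n (m(I, n) = n - 1*9 = n - 9 = -9 + n)
J*(m(Z, o) - 170) = 5*((-9 - 15) - 170) = 5*(-24 - 170) = 5*(-194) = -970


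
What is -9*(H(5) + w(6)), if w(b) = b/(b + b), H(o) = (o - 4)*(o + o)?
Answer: -189/2 ≈ -94.500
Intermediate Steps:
H(o) = 2*o*(-4 + o) (H(o) = (-4 + o)*(2*o) = 2*o*(-4 + o))
w(b) = ½ (w(b) = b/((2*b)) = (1/(2*b))*b = ½)
-9*(H(5) + w(6)) = -9*(2*5*(-4 + 5) + ½) = -9*(2*5*1 + ½) = -9*(10 + ½) = -9*21/2 = -189/2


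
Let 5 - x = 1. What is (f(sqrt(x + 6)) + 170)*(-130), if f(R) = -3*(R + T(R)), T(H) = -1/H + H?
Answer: -22100 + 741*sqrt(10) ≈ -19757.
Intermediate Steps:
x = 4 (x = 5 - 1*1 = 5 - 1 = 4)
T(H) = H - 1/H
f(R) = -6*R + 3/R (f(R) = -3*(R + (R - 1/R)) = -3*(-1/R + 2*R) = -6*R + 3/R)
(f(sqrt(x + 6)) + 170)*(-130) = ((-6*sqrt(4 + 6) + 3/(sqrt(4 + 6))) + 170)*(-130) = ((-6*sqrt(10) + 3/(sqrt(10))) + 170)*(-130) = ((-6*sqrt(10) + 3*(sqrt(10)/10)) + 170)*(-130) = ((-6*sqrt(10) + 3*sqrt(10)/10) + 170)*(-130) = (-57*sqrt(10)/10 + 170)*(-130) = (170 - 57*sqrt(10)/10)*(-130) = -22100 + 741*sqrt(10)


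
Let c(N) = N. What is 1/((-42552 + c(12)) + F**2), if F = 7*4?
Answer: -1/41756 ≈ -2.3949e-5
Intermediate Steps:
F = 28
1/((-42552 + c(12)) + F**2) = 1/((-42552 + 12) + 28**2) = 1/(-42540 + 784) = 1/(-41756) = -1/41756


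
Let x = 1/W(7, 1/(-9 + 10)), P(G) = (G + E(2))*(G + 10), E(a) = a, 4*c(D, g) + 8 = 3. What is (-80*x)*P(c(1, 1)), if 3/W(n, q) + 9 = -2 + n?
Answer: 700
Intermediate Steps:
c(D, g) = -5/4 (c(D, g) = -2 + (¼)*3 = -2 + ¾ = -5/4)
W(n, q) = 3/(-11 + n) (W(n, q) = 3/(-9 + (-2 + n)) = 3/(-11 + n))
P(G) = (2 + G)*(10 + G) (P(G) = (G + 2)*(G + 10) = (2 + G)*(10 + G))
x = -4/3 (x = 1/(3/(-11 + 7)) = 1/(3/(-4)) = 1/(3*(-¼)) = 1/(-¾) = -4/3 ≈ -1.3333)
(-80*x)*P(c(1, 1)) = (-80*(-4/3))*(20 + (-5/4)² + 12*(-5/4)) = 320*(20 + 25/16 - 15)/3 = (320/3)*(105/16) = 700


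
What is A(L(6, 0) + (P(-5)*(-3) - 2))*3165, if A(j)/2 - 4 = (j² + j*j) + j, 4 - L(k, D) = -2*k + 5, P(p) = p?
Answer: 7469400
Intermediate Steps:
L(k, D) = -1 + 2*k (L(k, D) = 4 - (-2*k + 5) = 4 - (5 - 2*k) = 4 + (-5 + 2*k) = -1 + 2*k)
A(j) = 8 + 2*j + 4*j² (A(j) = 8 + 2*((j² + j*j) + j) = 8 + 2*((j² + j²) + j) = 8 + 2*(2*j² + j) = 8 + 2*(j + 2*j²) = 8 + (2*j + 4*j²) = 8 + 2*j + 4*j²)
A(L(6, 0) + (P(-5)*(-3) - 2))*3165 = (8 + 2*((-1 + 2*6) + (-5*(-3) - 2)) + 4*((-1 + 2*6) + (-5*(-3) - 2))²)*3165 = (8 + 2*((-1 + 12) + (15 - 2)) + 4*((-1 + 12) + (15 - 2))²)*3165 = (8 + 2*(11 + 13) + 4*(11 + 13)²)*3165 = (8 + 2*24 + 4*24²)*3165 = (8 + 48 + 4*576)*3165 = (8 + 48 + 2304)*3165 = 2360*3165 = 7469400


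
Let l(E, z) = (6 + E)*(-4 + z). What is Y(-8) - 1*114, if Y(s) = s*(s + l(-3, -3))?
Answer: 118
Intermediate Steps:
l(E, z) = (-4 + z)*(6 + E)
Y(s) = s*(-21 + s) (Y(s) = s*(s + (-24 - 4*(-3) + 6*(-3) - 3*(-3))) = s*(s + (-24 + 12 - 18 + 9)) = s*(s - 21) = s*(-21 + s))
Y(-8) - 1*114 = -8*(-21 - 8) - 1*114 = -8*(-29) - 114 = 232 - 114 = 118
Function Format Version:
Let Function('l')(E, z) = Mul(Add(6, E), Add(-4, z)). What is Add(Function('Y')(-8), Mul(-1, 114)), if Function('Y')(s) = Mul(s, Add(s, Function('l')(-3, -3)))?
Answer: 118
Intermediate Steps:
Function('l')(E, z) = Mul(Add(-4, z), Add(6, E))
Function('Y')(s) = Mul(s, Add(-21, s)) (Function('Y')(s) = Mul(s, Add(s, Add(-24, Mul(-4, -3), Mul(6, -3), Mul(-3, -3)))) = Mul(s, Add(s, Add(-24, 12, -18, 9))) = Mul(s, Add(s, -21)) = Mul(s, Add(-21, s)))
Add(Function('Y')(-8), Mul(-1, 114)) = Add(Mul(-8, Add(-21, -8)), Mul(-1, 114)) = Add(Mul(-8, -29), -114) = Add(232, -114) = 118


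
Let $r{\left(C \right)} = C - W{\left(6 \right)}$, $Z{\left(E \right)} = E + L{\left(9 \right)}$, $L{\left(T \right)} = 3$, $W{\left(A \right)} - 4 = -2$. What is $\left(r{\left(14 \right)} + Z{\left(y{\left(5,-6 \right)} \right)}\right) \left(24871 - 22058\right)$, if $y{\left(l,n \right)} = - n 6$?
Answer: $143463$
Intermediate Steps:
$W{\left(A \right)} = 2$ ($W{\left(A \right)} = 4 - 2 = 2$)
$y{\left(l,n \right)} = - 6 n$
$Z{\left(E \right)} = 3 + E$ ($Z{\left(E \right)} = E + 3 = 3 + E$)
$r{\left(C \right)} = -2 + C$ ($r{\left(C \right)} = C - 2 = -2 + C$)
$\left(r{\left(14 \right)} + Z{\left(y{\left(5,-6 \right)} \right)}\right) \left(24871 - 22058\right) = \left(\left(-2 + 14\right) + \left(3 - -36\right)\right) \left(24871 - 22058\right) = \left(12 + \left(3 + 36\right)\right) 2813 = \left(12 + 39\right) 2813 = 51 \cdot 2813 = 143463$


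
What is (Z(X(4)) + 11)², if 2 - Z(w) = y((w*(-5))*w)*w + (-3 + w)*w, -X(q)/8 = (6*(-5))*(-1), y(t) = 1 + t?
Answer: 4785604953856489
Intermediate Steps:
X(q) = -240 (X(q) = -8*6*(-5)*(-1) = -(-240)*(-1) = -8*30 = -240)
Z(w) = 2 - w*(1 - 5*w²) - w*(-3 + w) (Z(w) = 2 - ((1 + (w*(-5))*w)*w + (-3 + w)*w) = 2 - ((1 + (-5*w)*w)*w + w*(-3 + w)) = 2 - ((1 - 5*w²)*w + w*(-3 + w)) = 2 - (w*(1 - 5*w²) + w*(-3 + w)) = 2 + (-w*(1 - 5*w²) - w*(-3 + w)) = 2 - w*(1 - 5*w²) - w*(-3 + w))
(Z(X(4)) + 11)² = ((2 - 1*(-240)² + 2*(-240) + 5*(-240)³) + 11)² = ((2 - 1*57600 - 480 + 5*(-13824000)) + 11)² = ((2 - 57600 - 480 - 69120000) + 11)² = (-69178078 + 11)² = (-69178067)² = 4785604953856489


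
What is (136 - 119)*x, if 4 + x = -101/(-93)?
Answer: -4607/93 ≈ -49.538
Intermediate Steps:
x = -271/93 (x = -4 - 101/(-93) = -4 - 101*(-1/93) = -4 + 101/93 = -271/93 ≈ -2.9140)
(136 - 119)*x = (136 - 119)*(-271/93) = 17*(-271/93) = -4607/93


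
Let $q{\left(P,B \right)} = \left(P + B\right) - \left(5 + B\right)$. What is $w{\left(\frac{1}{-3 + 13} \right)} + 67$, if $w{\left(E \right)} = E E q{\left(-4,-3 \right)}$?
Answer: $\frac{6691}{100} \approx 66.91$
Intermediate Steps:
$q{\left(P,B \right)} = -5 + P$ ($q{\left(P,B \right)} = \left(B + P\right) - \left(5 + B\right) = -5 + P$)
$w{\left(E \right)} = - 9 E^{2}$ ($w{\left(E \right)} = E E \left(-5 - 4\right) = E^{2} \left(-9\right) = - 9 E^{2}$)
$w{\left(\frac{1}{-3 + 13} \right)} + 67 = - 9 \left(\frac{1}{-3 + 13}\right)^{2} + 67 = - 9 \left(\frac{1}{10}\right)^{2} + 67 = - \frac{9}{100} + 67 = \frac{6691}{100}$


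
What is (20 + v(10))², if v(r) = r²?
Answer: 14400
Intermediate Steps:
(20 + v(10))² = (20 + 10²)² = (20 + 100)² = 120² = 14400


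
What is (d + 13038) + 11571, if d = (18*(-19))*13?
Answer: 20163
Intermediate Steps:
d = -4446 (d = -342*13 = -4446)
(d + 13038) + 11571 = (-4446 + 13038) + 11571 = 8592 + 11571 = 20163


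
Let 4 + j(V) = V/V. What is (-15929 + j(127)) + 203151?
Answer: 187219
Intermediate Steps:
j(V) = -3 (j(V) = -4 + V/V = -4 + 1 = -3)
(-15929 + j(127)) + 203151 = (-15929 - 3) + 203151 = -15932 + 203151 = 187219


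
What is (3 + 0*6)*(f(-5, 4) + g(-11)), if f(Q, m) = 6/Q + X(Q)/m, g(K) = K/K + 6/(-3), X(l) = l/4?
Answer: -603/80 ≈ -7.5375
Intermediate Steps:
X(l) = l/4 (X(l) = l*(¼) = l/4)
g(K) = -1 (g(K) = 1 + 6*(-⅓) = 1 - 2 = -1)
f(Q, m) = 6/Q + Q/(4*m) (f(Q, m) = 6/Q + (Q/4)/m = 6/Q + Q/(4*m))
(3 + 0*6)*(f(-5, 4) + g(-11)) = (3 + 0*6)*((6/(-5) + (¼)*(-5)/4) - 1) = (3 + 0)*((6*(-⅕) + (¼)*(-5)*(¼)) - 1) = 3*((-6/5 - 5/16) - 1) = 3*(-121/80 - 1) = 3*(-201/80) = -603/80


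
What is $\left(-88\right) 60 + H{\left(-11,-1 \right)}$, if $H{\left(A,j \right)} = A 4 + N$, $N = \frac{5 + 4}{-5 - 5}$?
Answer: $- \frac{53249}{10} \approx -5324.9$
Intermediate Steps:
$N = - \frac{9}{10}$ ($N = \frac{9}{-10} = 9 \left(- \frac{1}{10}\right) = - \frac{9}{10} \approx -0.9$)
$H{\left(A,j \right)} = - \frac{9}{10} + 4 A$ ($H{\left(A,j \right)} = A 4 - \frac{9}{10} = 4 A - \frac{9}{10} = - \frac{9}{10} + 4 A$)
$\left(-88\right) 60 + H{\left(-11,-1 \right)} = \left(-88\right) 60 + \left(- \frac{9}{10} + 4 \left(-11\right)\right) = -5280 - \frac{449}{10} = - \frac{53249}{10}$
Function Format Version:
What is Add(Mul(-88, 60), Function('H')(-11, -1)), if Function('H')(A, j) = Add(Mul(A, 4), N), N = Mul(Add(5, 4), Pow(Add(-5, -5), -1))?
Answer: Rational(-53249, 10) ≈ -5324.9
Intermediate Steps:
N = Rational(-9, 10) (N = Mul(9, Pow(-10, -1)) = Mul(9, Rational(-1, 10)) = Rational(-9, 10) ≈ -0.90000)
Function('H')(A, j) = Add(Rational(-9, 10), Mul(4, A)) (Function('H')(A, j) = Add(Mul(A, 4), Rational(-9, 10)) = Add(Mul(4, A), Rational(-9, 10)) = Add(Rational(-9, 10), Mul(4, A)))
Add(Mul(-88, 60), Function('H')(-11, -1)) = Add(Mul(-88, 60), Add(Rational(-9, 10), Mul(4, -11))) = Add(-5280, Add(Rational(-9, 10), -44)) = Add(-5280, Rational(-449, 10)) = Rational(-53249, 10)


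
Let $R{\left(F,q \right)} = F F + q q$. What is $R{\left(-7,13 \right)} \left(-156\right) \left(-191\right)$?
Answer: $6495528$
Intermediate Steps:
$R{\left(F,q \right)} = F^{2} + q^{2}$
$R{\left(-7,13 \right)} \left(-156\right) \left(-191\right) = \left(\left(-7\right)^{2} + 13^{2}\right) \left(-156\right) \left(-191\right) = \left(49 + 169\right) \left(-156\right) \left(-191\right) = 218 \left(-156\right) \left(-191\right) = \left(-34008\right) \left(-191\right) = 6495528$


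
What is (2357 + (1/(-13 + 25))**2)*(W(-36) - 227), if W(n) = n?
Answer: -89264567/144 ≈ -6.1989e+5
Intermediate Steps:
(2357 + (1/(-13 + 25))**2)*(W(-36) - 227) = (2357 + (1/(-13 + 25))**2)*(-36 - 227) = (2357 + (1/12)**2)*(-263) = (2357 + 1/144)*(-263) = (339409/144)*(-263) = -89264567/144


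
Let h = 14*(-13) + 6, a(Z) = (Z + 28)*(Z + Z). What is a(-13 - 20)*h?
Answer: -58080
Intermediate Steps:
a(Z) = 2*Z*(28 + Z) (a(Z) = (28 + Z)*(2*Z) = 2*Z*(28 + Z))
h = -176 (h = -182 + 6 = -176)
a(-13 - 20)*h = (2*(-13 - 20)*(28 + (-13 - 20)))*(-176) = (2*(-33)*(28 - 33))*(-176) = (2*(-33)*(-5))*(-176) = 330*(-176) = -58080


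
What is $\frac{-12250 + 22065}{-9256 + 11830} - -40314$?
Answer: $\frac{7982927}{198} \approx 40318.0$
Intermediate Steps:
$\frac{-12250 + 22065}{-9256 + 11830} - -40314 = \frac{9815}{2574} + 40314 = 9815 \cdot \frac{1}{2574} + 40314 = \frac{755}{198} + 40314 = \frac{7982927}{198}$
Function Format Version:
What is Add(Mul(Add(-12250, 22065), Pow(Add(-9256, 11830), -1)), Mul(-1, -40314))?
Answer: Rational(7982927, 198) ≈ 40318.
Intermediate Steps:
Add(Mul(Add(-12250, 22065), Pow(Add(-9256, 11830), -1)), Mul(-1, -40314)) = Add(Mul(9815, Pow(2574, -1)), 40314) = Add(Mul(9815, Rational(1, 2574)), 40314) = Add(Rational(755, 198), 40314) = Rational(7982927, 198)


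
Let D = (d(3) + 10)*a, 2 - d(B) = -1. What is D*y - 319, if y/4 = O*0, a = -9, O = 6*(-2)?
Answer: -319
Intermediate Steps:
O = -12
d(B) = 3 (d(B) = 2 - 1*(-1) = 2 + 1 = 3)
y = 0 (y = 4*(-12*0) = 4*0 = 0)
D = -117 (D = (3 + 10)*(-9) = 13*(-9) = -117)
D*y - 319 = -117*0 - 319 = 0 - 319 = -319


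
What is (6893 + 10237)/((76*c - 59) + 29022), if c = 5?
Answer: 5710/9781 ≈ 0.58379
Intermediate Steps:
(6893 + 10237)/((76*c - 59) + 29022) = (6893 + 10237)/((76*5 - 59) + 29022) = 17130/((380 - 59) + 29022) = 17130/(321 + 29022) = 17130/29343 = 17130*(1/29343) = 5710/9781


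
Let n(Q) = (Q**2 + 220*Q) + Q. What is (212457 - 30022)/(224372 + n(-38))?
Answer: 182435/217418 ≈ 0.83910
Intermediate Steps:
n(Q) = Q**2 + 221*Q
(212457 - 30022)/(224372 + n(-38)) = (212457 - 30022)/(224372 - 38*(221 - 38)) = 182435/(224372 - 38*183) = 182435/(224372 - 6954) = 182435/217418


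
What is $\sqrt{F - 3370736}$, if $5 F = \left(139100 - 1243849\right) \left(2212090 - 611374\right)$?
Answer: $\frac{2 i \sqrt{2210507817455}}{5} \approx 5.9471 \cdot 10^{5} i$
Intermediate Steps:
$F = - \frac{1768389400284}{5}$ ($F = \frac{\left(139100 - 1243849\right) \left(2212090 - 611374\right)}{5} = \frac{\left(-1104749\right) 1600716}{5} = \frac{1}{5} \left(-1768389400284\right) = - \frac{1768389400284}{5} \approx -3.5368 \cdot 10^{11}$)
$\sqrt{F - 3370736} = \sqrt{- \frac{1768389400284}{5} - 3370736} = \sqrt{- \frac{1768406253964}{5}} = \frac{2 i \sqrt{2210507817455}}{5}$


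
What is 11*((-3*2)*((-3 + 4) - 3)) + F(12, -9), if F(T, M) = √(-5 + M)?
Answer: 132 + I*√14 ≈ 132.0 + 3.7417*I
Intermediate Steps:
11*((-3*2)*((-3 + 4) - 3)) + F(12, -9) = 11*((-3*2)*((-3 + 4) - 3)) + √(-5 - 9) = 11*(-6*(1 - 3)) + √(-14) = 11*(-6*(-2)) + I*√14 = 11*12 + I*√14 = 132 + I*√14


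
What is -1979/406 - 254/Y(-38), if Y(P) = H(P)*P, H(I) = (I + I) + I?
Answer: -1084519/219849 ≈ -4.9330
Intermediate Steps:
H(I) = 3*I (H(I) = 2*I + I = 3*I)
Y(P) = 3*P² (Y(P) = (3*P)*P = 3*P²)
-1979/406 - 254/Y(-38) = -1979/406 - 254/(3*(-38)²) = -1979*1/406 - 254/(3*1444) = -1979/406 - 254/4332 = -1979/406 - 254*1/4332 = -1979/406 - 127/2166 = -1084519/219849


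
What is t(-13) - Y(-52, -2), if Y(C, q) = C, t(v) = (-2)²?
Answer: 56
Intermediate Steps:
t(v) = 4
t(-13) - Y(-52, -2) = 4 - 1*(-52) = 4 + 52 = 56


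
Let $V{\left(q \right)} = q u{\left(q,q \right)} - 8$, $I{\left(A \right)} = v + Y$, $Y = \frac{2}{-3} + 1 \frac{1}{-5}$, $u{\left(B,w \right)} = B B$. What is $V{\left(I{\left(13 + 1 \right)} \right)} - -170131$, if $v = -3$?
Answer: $\frac{573970013}{3375} \approx 1.7007 \cdot 10^{5}$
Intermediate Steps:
$u{\left(B,w \right)} = B^{2}$
$Y = - \frac{13}{15}$ ($Y = 2 \left(- \frac{1}{3}\right) + 1 \left(- \frac{1}{5}\right) = - \frac{2}{3} - \frac{1}{5} = - \frac{13}{15} \approx -0.86667$)
$I{\left(A \right)} = - \frac{58}{15}$ ($I{\left(A \right)} = -3 - \frac{13}{15} = - \frac{58}{15}$)
$V{\left(q \right)} = -8 + q^{3}$ ($V{\left(q \right)} = q q^{2} - 8 = q^{3} - 8 = -8 + q^{3}$)
$V{\left(I{\left(13 + 1 \right)} \right)} - -170131 = \left(-8 + \left(- \frac{58}{15}\right)^{3}\right) - -170131 = \left(-8 - \frac{195112}{3375}\right) + 170131 = - \frac{222112}{3375} + 170131 = \frac{573970013}{3375}$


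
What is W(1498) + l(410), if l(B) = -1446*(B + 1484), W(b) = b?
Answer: -2737226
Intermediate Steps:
l(B) = -2145864 - 1446*B (l(B) = -1446*(1484 + B) = -2145864 - 1446*B)
W(1498) + l(410) = 1498 + (-2145864 - 1446*410) = 1498 + (-2145864 - 592860) = 1498 - 2738724 = -2737226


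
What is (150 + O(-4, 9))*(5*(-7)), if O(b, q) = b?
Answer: -5110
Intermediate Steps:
(150 + O(-4, 9))*(5*(-7)) = (150 - 4)*(5*(-7)) = 146*(-35) = -5110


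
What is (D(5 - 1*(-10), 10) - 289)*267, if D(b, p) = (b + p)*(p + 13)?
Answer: 76362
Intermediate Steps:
D(b, p) = (13 + p)*(b + p) (D(b, p) = (b + p)*(13 + p) = (13 + p)*(b + p))
(D(5 - 1*(-10), 10) - 289)*267 = ((10² + 13*(5 - 1*(-10)) + 13*10 + (5 - 1*(-10))*10) - 289)*267 = ((100 + 13*(5 + 10) + 130 + (5 + 10)*10) - 289)*267 = ((100 + 13*15 + 130 + 15*10) - 289)*267 = ((100 + 195 + 130 + 150) - 289)*267 = (575 - 289)*267 = 286*267 = 76362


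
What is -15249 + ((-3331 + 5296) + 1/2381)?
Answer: -31629203/2381 ≈ -13284.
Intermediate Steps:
-15249 + ((-3331 + 5296) + 1/2381) = -15249 + (1965 + 1/2381) = -15249 + 4678666/2381 = -31629203/2381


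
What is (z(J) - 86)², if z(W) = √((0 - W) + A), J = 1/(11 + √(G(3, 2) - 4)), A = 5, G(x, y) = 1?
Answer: (5332 - √31*√(609 + I*√3))²/3844 ≈ 7019.7 - 0.52808*I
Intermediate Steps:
J = 1/(11 + I*√3) (J = 1/(11 + √(1 - 4)) = 1/(11 + √(-3)) = 1/(11 + I*√3) ≈ 0.08871 - 0.013968*I)
z(W) = √(5 - W) (z(W) = √((0 - W) + 5) = √(-W + 5) = √(5 - W))
(z(J) - 86)² = (√(5 - (11/124 - I*√3/124)) - 86)² = (√(5 + (-11/124 + I*√3/124)) - 86)² = (√(609/124 + I*√3/124) - 86)² = (-86 + √(609/124 + I*√3/124))²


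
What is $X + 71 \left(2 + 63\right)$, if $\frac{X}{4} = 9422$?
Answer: $42303$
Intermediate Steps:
$X = 37688$ ($X = 4 \cdot 9422 = 37688$)
$X + 71 \left(2 + 63\right) = 37688 + 71 \left(2 + 63\right) = 37688 + 71 \cdot 65 = 37688 + 4615 = 42303$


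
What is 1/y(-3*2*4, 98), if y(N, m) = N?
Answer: -1/24 ≈ -0.041667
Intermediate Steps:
1/y(-3*2*4, 98) = 1/(-3*2*4) = 1/(-6*4) = 1/(-24) = -1/24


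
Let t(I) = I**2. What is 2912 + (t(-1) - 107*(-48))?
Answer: 8049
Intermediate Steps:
2912 + (t(-1) - 107*(-48)) = 2912 + ((-1)**2 - 107*(-48)) = 2912 + (1 + 5136) = 2912 + 5137 = 8049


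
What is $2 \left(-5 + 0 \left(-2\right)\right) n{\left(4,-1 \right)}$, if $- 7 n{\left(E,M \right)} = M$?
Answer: $- \frac{10}{7} \approx -1.4286$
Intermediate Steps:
$n{\left(E,M \right)} = - \frac{M}{7}$
$2 \left(-5 + 0 \left(-2\right)\right) n{\left(4,-1 \right)} = 2 \left(-5 + 0 \left(-2\right)\right) \left(\left(- \frac{1}{7}\right) \left(-1\right)\right) = 2 \left(-5 + 0\right) \frac{1}{7} = 2 \left(-5\right) \frac{1}{7} = \left(-10\right) \frac{1}{7} = - \frac{10}{7}$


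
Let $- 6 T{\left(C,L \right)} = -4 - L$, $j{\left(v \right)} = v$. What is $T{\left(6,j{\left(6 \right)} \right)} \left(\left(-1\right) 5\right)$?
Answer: $- \frac{25}{3} \approx -8.3333$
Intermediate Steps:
$T{\left(C,L \right)} = \frac{2}{3} + \frac{L}{6}$ ($T{\left(C,L \right)} = - \frac{-4 - L}{6} = \frac{2}{3} + \frac{L}{6}$)
$T{\left(6,j{\left(6 \right)} \right)} \left(\left(-1\right) 5\right) = \left(\frac{2}{3} + \frac{1}{6} \cdot 6\right) \left(\left(-1\right) 5\right) = \left(\frac{2}{3} + 1\right) \left(-5\right) = \frac{5}{3} \left(-5\right) = - \frac{25}{3}$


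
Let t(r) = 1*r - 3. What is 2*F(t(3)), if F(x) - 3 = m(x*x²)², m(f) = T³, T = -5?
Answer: 31256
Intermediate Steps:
m(f) = -125 (m(f) = (-5)³ = -125)
t(r) = -3 + r (t(r) = r - 3 = -3 + r)
F(x) = 15628 (F(x) = 3 + (-125)² = 3 + 15625 = 15628)
2*F(t(3)) = 2*15628 = 31256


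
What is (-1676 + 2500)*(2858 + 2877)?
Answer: 4725640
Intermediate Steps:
(-1676 + 2500)*(2858 + 2877) = 824*5735 = 4725640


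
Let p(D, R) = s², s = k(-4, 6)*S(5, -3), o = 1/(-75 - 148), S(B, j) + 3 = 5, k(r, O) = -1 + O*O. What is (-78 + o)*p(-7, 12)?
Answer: -85235500/223 ≈ -3.8222e+5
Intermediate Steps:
k(r, O) = -1 + O²
S(B, j) = 2 (S(B, j) = -3 + 5 = 2)
o = -1/223 (o = 1/(-223) = -1/223 ≈ -0.0044843)
s = 70 (s = (-1 + 6²)*2 = (-1 + 36)*2 = 35*2 = 70)
p(D, R) = 4900 (p(D, R) = 70² = 4900)
(-78 + o)*p(-7, 12) = (-78 - 1/223)*4900 = -17395/223*4900 = -85235500/223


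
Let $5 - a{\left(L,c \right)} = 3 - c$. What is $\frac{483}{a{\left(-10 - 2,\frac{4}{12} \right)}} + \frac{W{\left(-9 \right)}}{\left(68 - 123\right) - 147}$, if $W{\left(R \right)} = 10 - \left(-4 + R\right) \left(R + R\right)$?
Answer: $\frac{21019}{101} \approx 208.11$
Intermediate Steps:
$a{\left(L,c \right)} = 2 + c$ ($a{\left(L,c \right)} = 5 - \left(3 - c\right) = 5 + \left(-3 + c\right) = 2 + c$)
$W{\left(R \right)} = 10 - 2 R \left(-4 + R\right)$ ($W{\left(R \right)} = 10 - \left(-4 + R\right) 2 R = 10 - 2 R \left(-4 + R\right)$)
$\frac{483}{a{\left(-10 - 2,\frac{4}{12} \right)}} + \frac{W{\left(-9 \right)}}{\left(68 - 123\right) - 147} = \frac{483}{2 + \frac{4}{12}} + \frac{10 - 2 \left(-9\right)^{2} + 8 \left(-9\right)}{\left(68 - 123\right) - 147} = \frac{483}{2 + 4 \cdot \frac{1}{12}} + \frac{10 - 162 - 72}{-55 - 147} = \frac{483}{2 + \frac{1}{3}} + \frac{10 - 162 - 72}{-202} = \frac{483}{\frac{7}{3}} - - \frac{112}{101} = 483 \cdot \frac{3}{7} + \frac{112}{101} = 207 + \frac{112}{101} = \frac{21019}{101}$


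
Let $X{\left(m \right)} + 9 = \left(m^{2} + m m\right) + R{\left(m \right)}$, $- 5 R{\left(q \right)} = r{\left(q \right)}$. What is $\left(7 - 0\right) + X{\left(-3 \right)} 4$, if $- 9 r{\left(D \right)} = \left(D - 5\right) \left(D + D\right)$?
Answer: $\frac{709}{15} \approx 47.267$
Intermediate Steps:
$r{\left(D \right)} = - \frac{2 D \left(-5 + D\right)}{9}$ ($r{\left(D \right)} = - \frac{\left(D - 5\right) \left(D + D\right)}{9} = - \frac{\left(-5 + D\right) 2 D}{9} = - \frac{2 D \left(-5 + D\right)}{9}$)
$R{\left(q \right)} = - \frac{2 q \left(5 - q\right)}{45}$ ($R{\left(q \right)} = - \frac{\frac{2}{9} q \left(5 - q\right)}{5} = - \frac{2 q \left(5 - q\right)}{45}$)
$X{\left(m \right)} = -9 + 2 m^{2} + \frac{2 m \left(-5 + m\right)}{45}$ ($X{\left(m \right)} = -9 + \left(\left(m^{2} + m m\right) + \frac{2 m \left(-5 + m\right)}{45}\right) = -9 + \left(\left(m^{2} + m^{2}\right) + \frac{2 m \left(-5 + m\right)}{45}\right) = -9 + \left(2 m^{2} + \frac{2 m \left(-5 + m\right)}{45}\right) = -9 + 2 m^{2} + \frac{2 m \left(-5 + m\right)}{45}$)
$\left(7 - 0\right) + X{\left(-3 \right)} 4 = \left(7 - 0\right) + \left(-9 - - \frac{2}{3} + \frac{92 \left(-3\right)^{2}}{45}\right) 4 = \left(7 + 0\right) + \left(-9 + \frac{2}{3} + \frac{92}{45} \cdot 9\right) 4 = 7 + \left(-9 + \frac{2}{3} + \frac{92}{5}\right) 4 = 7 + \frac{151}{15} \cdot 4 = 7 + \frac{604}{15} = \frac{709}{15}$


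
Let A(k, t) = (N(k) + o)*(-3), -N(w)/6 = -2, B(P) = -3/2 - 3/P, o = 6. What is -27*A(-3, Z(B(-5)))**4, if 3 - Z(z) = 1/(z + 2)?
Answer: -229582512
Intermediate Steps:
B(P) = -3/2 - 3/P (B(P) = -3*1/2 - 3/P = -3/2 - 3/P)
N(w) = 12 (N(w) = -6*(-2) = 12)
Z(z) = 3 - 1/(2 + z) (Z(z) = 3 - 1/(z + 2) = 3 - 1/(2 + z))
A(k, t) = -54 (A(k, t) = (12 + 6)*(-3) = 18*(-3) = -54)
-27*A(-3, Z(B(-5)))**4 = -27*(-54)**4 = -27*8503056 = -229582512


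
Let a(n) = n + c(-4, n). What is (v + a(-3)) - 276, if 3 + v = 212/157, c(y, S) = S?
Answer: -44533/157 ≈ -283.65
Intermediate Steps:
v = -259/157 (v = -3 + 212/157 = -259/157 ≈ -1.6497)
a(n) = 2*n (a(n) = n + n = 2*n)
(v + a(-3)) - 276 = (-259/157 + 2*(-3)) - 276 = (-259/157 - 6) - 276 = -1201/157 - 276 = -44533/157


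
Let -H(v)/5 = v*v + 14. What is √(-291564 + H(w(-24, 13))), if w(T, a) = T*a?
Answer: I*√778354 ≈ 882.24*I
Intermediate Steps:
H(v) = -70 - 5*v² (H(v) = -5*(v*v + 14) = -5*(v² + 14) = -5*(14 + v²) = -70 - 5*v²)
√(-291564 + H(w(-24, 13))) = √(-291564 + (-70 - 5*(-24*13)²)) = √(-291564 + (-70 - 5*(-312)²)) = √(-291564 + (-70 - 5*97344)) = √(-291564 + (-70 - 486720)) = √(-291564 - 486790) = √(-778354) = I*√778354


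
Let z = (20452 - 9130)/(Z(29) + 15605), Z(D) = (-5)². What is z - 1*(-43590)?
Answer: 113553837/2605 ≈ 43591.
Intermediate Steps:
Z(D) = 25
z = 1887/2605 (z = (20452 - 9130)/(25 + 15605) = 11322/15630 = 11322*(1/15630) = 1887/2605 ≈ 0.72438)
z - 1*(-43590) = 1887/2605 - 1*(-43590) = 1887/2605 + 43590 = 113553837/2605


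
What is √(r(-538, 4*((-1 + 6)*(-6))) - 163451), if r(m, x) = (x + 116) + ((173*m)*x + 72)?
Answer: 3*√1222833 ≈ 3317.5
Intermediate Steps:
r(m, x) = 188 + x + 173*m*x (r(m, x) = (116 + x) + (173*m*x + 72) = (116 + x) + (72 + 173*m*x) = 188 + x + 173*m*x)
√(r(-538, 4*((-1 + 6)*(-6))) - 163451) = √((188 + 4*((-1 + 6)*(-6)) + 173*(-538)*(4*((-1 + 6)*(-6)))) - 163451) = √((188 + 4*(5*(-6)) + 173*(-538)*(4*(5*(-6)))) - 163451) = √((188 + 4*(-30) + 173*(-538)*(4*(-30))) - 163451) = √((188 - 120 + 173*(-538)*(-120)) - 163451) = √((188 - 120 + 11168880) - 163451) = √(11168948 - 163451) = √11005497 = 3*√1222833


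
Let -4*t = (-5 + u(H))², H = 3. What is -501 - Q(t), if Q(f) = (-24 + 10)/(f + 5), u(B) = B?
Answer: -995/2 ≈ -497.50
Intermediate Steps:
t = -1 (t = -(-5 + 3)²/4 = -¼*(-2)² = -¼*4 = -1)
Q(f) = -14/(5 + f)
-501 - Q(t) = -501 - (-14)/(5 - 1) = -501 - (-14)/4 = -501 - 1*(-7/2) = -501 + 7/2 = -995/2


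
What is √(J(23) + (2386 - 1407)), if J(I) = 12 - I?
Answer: 22*√2 ≈ 31.113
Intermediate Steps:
√(J(23) + (2386 - 1407)) = √((12 - 1*23) + (2386 - 1407)) = √((12 - 23) + 979) = √(-11 + 979) = √968 = 22*√2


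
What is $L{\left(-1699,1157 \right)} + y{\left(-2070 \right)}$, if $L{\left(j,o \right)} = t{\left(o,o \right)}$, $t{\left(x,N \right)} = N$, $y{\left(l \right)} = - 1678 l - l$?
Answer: $3476687$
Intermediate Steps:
$y{\left(l \right)} = - 1679 l$
$L{\left(j,o \right)} = o$
$L{\left(-1699,1157 \right)} + y{\left(-2070 \right)} = 1157 - -3475530 = 1157 + 3475530 = 3476687$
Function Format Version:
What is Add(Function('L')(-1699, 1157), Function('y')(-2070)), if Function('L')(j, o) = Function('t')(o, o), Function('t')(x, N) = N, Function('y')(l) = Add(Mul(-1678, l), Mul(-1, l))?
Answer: 3476687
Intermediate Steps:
Function('y')(l) = Mul(-1679, l)
Function('L')(j, o) = o
Add(Function('L')(-1699, 1157), Function('y')(-2070)) = Add(1157, Mul(-1679, -2070)) = Add(1157, 3475530) = 3476687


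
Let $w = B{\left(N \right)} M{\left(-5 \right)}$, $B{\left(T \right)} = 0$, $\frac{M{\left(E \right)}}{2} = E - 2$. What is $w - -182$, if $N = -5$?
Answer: $182$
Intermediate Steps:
$M{\left(E \right)} = -4 + 2 E$ ($M{\left(E \right)} = 2 \left(E - 2\right) = 2 \left(-2 + E\right) = -4 + 2 E$)
$w = 0$ ($w = 0 \left(-4 + 2 \left(-5\right)\right) = 0 \left(-4 - 10\right) = 0 \left(-14\right) = 0$)
$w - -182 = 0 - -182 = 0 + 182 = 182$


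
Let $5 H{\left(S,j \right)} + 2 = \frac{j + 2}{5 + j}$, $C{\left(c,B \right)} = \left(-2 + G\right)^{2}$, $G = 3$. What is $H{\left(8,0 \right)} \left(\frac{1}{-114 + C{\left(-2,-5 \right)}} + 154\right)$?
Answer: $- \frac{139208}{2825} \approx -49.277$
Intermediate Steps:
$C{\left(c,B \right)} = 1$ ($C{\left(c,B \right)} = \left(-2 + 3\right)^{2} = 1^{2} = 1$)
$H{\left(S,j \right)} = - \frac{2}{5} + \frac{2 + j}{5 \left(5 + j\right)}$ ($H{\left(S,j \right)} = - \frac{2}{5} + \frac{\left(j + 2\right) \frac{1}{5 + j}}{5} = - \frac{2}{5} + \frac{\left(2 + j\right) \frac{1}{5 + j}}{5} = - \frac{2}{5} + \frac{\frac{1}{5 + j} \left(2 + j\right)}{5} = - \frac{2}{5} + \frac{2 + j}{5 \left(5 + j\right)}$)
$H{\left(8,0 \right)} \left(\frac{1}{-114 + C{\left(-2,-5 \right)}} + 154\right) = \frac{-8 - 0}{5 \left(5 + 0\right)} \left(\frac{1}{-114 + 1} + 154\right) = \frac{-8 + 0}{5 \cdot 5} \left(\frac{1}{-113} + 154\right) = \frac{1}{5} \cdot \frac{1}{5} \left(-8\right) \left(- \frac{1}{113} + 154\right) = \left(- \frac{8}{25}\right) \frac{17401}{113} = - \frac{139208}{2825}$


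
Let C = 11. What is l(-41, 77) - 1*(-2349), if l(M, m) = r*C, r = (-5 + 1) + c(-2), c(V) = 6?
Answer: 2371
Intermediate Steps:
r = 2 (r = (-5 + 1) + 6 = -4 + 6 = 2)
l(M, m) = 22 (l(M, m) = 2*11 = 22)
l(-41, 77) - 1*(-2349) = 22 - 1*(-2349) = 22 + 2349 = 2371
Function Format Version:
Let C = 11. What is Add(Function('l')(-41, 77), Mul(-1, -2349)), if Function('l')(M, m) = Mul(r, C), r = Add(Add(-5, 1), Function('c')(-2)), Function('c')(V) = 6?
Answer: 2371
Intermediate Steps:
r = 2 (r = Add(Add(-5, 1), 6) = Add(-4, 6) = 2)
Function('l')(M, m) = 22 (Function('l')(M, m) = Mul(2, 11) = 22)
Add(Function('l')(-41, 77), Mul(-1, -2349)) = Add(22, Mul(-1, -2349)) = Add(22, 2349) = 2371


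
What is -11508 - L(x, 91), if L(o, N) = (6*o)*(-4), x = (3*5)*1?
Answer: -11148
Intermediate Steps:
x = 15 (x = 15*1 = 15)
L(o, N) = -24*o
-11508 - L(x, 91) = -11508 - (-24)*15 = -11508 - 1*(-360) = -11508 + 360 = -11148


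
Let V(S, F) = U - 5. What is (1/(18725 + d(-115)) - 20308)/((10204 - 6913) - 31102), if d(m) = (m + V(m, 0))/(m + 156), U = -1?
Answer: 15588501991/21347834844 ≈ 0.73022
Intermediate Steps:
V(S, F) = -6 (V(S, F) = -1 - 5 = -6)
d(m) = (-6 + m)/(156 + m) (d(m) = (m - 6)/(m + 156) = (-6 + m)/(156 + m))
(1/(18725 + d(-115)) - 20308)/((10204 - 6913) - 31102) = (1/(18725 + (-6 - 115)/(156 - 115)) - 20308)/((10204 - 6913) - 31102) = (1/(18725 - 121/41) - 20308)/(3291 - 31102) = (1/(18725 + (1/41)*(-121)) - 20308)/(-27811) = (1/(18725 - 121/41) - 20308)*(-1/27811) = (1/(767604/41) - 20308)*(-1/27811) = (41/767604 - 20308)*(-1/27811) = -15588501991/767604*(-1/27811) = 15588501991/21347834844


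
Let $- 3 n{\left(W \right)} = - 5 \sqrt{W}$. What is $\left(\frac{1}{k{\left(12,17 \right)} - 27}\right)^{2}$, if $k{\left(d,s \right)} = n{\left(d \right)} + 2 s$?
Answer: $\frac{741}{2209} - \frac{420 \sqrt{3}}{2209} \approx 0.0061289$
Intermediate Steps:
$n{\left(W \right)} = \frac{5 \sqrt{W}}{3}$ ($n{\left(W \right)} = - \frac{\left(-5\right) \sqrt{W}}{3} = \frac{5 \sqrt{W}}{3}$)
$k{\left(d,s \right)} = 2 s + \frac{5 \sqrt{d}}{3}$ ($k{\left(d,s \right)} = \frac{5 \sqrt{d}}{3} + 2 s = 2 s + \frac{5 \sqrt{d}}{3}$)
$\left(\frac{1}{k{\left(12,17 \right)} - 27}\right)^{2} = \left(\frac{1}{\left(2 \cdot 17 + \frac{5 \sqrt{12}}{3}\right) - 27}\right)^{2} = \left(\frac{1}{\left(34 + \frac{5 \cdot 2 \sqrt{3}}{3}\right) - 27}\right)^{2} = \left(\frac{1}{\left(34 + \frac{10 \sqrt{3}}{3}\right) - 27}\right)^{2} = \left(\frac{1}{7 + \frac{10 \sqrt{3}}{3}}\right)^{2} = \frac{1}{\left(7 + \frac{10 \sqrt{3}}{3}\right)^{2}}$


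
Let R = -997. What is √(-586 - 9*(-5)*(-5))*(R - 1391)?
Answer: -2388*I*√811 ≈ -68006.0*I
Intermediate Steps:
√(-586 - 9*(-5)*(-5))*(R - 1391) = √(-586 - 9*(-5)*(-5))*(-997 - 1391) = √(-586 + 45*(-5))*(-2388) = √(-586 - 225)*(-2388) = √(-811)*(-2388) = (I*√811)*(-2388) = -2388*I*√811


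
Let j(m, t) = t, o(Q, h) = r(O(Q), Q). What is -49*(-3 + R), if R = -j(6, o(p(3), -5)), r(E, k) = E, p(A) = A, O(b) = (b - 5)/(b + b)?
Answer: 392/3 ≈ 130.67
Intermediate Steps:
O(b) = (-5 + b)/(2*b) (O(b) = (-5 + b)/((2*b)) = (-5 + b)*(1/(2*b)) = (-5 + b)/(2*b))
o(Q, h) = (-5 + Q)/(2*Q)
R = 1/3 (R = -(-5 + 3)/(2*3) = -(-2)/(2*3) = -1*(-1/3) = 1/3 ≈ 0.33333)
-49*(-3 + R) = -49*(-3 + 1/3) = -49*(-8/3) = 392/3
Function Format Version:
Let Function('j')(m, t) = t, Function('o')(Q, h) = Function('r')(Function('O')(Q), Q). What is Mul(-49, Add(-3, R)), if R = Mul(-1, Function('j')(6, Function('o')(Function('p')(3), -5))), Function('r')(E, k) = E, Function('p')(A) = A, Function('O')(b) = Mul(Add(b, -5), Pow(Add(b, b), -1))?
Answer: Rational(392, 3) ≈ 130.67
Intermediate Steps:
Function('O')(b) = Mul(Rational(1, 2), Pow(b, -1), Add(-5, b)) (Function('O')(b) = Mul(Add(-5, b), Pow(Mul(2, b), -1)) = Mul(Add(-5, b), Mul(Rational(1, 2), Pow(b, -1))) = Mul(Rational(1, 2), Pow(b, -1), Add(-5, b)))
Function('o')(Q, h) = Mul(Rational(1, 2), Pow(Q, -1), Add(-5, Q))
R = Rational(1, 3) (R = Mul(-1, Mul(Rational(1, 2), Pow(3, -1), Add(-5, 3))) = Mul(-1, Mul(Rational(1, 2), Rational(1, 3), -2)) = Mul(-1, Rational(-1, 3)) = Rational(1, 3) ≈ 0.33333)
Mul(-49, Add(-3, R)) = Mul(-49, Add(-3, Rational(1, 3))) = Mul(-49, Rational(-8, 3)) = Rational(392, 3)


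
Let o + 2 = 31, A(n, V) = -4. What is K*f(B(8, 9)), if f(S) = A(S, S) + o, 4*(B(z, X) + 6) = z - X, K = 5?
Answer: 125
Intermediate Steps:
B(z, X) = -6 - X/4 + z/4 (B(z, X) = -6 + (z - X)/4 = -6 + (-X/4 + z/4) = -6 - X/4 + z/4)
o = 29 (o = -2 + 31 = 29)
f(S) = 25 (f(S) = -4 + 29 = 25)
K*f(B(8, 9)) = 5*25 = 125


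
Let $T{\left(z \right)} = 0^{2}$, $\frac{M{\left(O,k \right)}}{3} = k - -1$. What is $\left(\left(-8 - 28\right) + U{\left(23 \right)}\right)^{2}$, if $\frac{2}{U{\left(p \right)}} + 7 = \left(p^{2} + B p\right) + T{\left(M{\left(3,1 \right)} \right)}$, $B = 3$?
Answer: $\frac{452583076}{349281} \approx 1295.8$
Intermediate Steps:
$M{\left(O,k \right)} = 3 + 3 k$ ($M{\left(O,k \right)} = 3 \left(k - -1\right) = 3 \left(k + 1\right) = 3 \left(1 + k\right) = 3 + 3 k$)
$T{\left(z \right)} = 0$
$U{\left(p \right)} = \frac{2}{-7 + p^{2} + 3 p}$ ($U{\left(p \right)} = \frac{2}{-7 + \left(\left(p^{2} + 3 p\right) + 0\right)} = \frac{2}{-7 + \left(p^{2} + 3 p\right)} = \frac{2}{-7 + p^{2} + 3 p}$)
$\left(\left(-8 - 28\right) + U{\left(23 \right)}\right)^{2} = \left(\left(-8 - 28\right) + \frac{2}{-7 + 23^{2} + 3 \cdot 23}\right)^{2} = \left(\left(-8 - 28\right) + \frac{2}{-7 + 529 + 69}\right)^{2} = \left(-36 + \frac{2}{591}\right)^{2} = \left(- \frac{21274}{591}\right)^{2} = \frac{452583076}{349281}$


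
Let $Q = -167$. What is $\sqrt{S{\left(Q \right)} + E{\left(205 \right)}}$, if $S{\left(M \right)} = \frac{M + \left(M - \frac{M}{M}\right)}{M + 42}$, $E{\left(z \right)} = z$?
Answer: $\frac{2 \sqrt{1298}}{5} \approx 14.411$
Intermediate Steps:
$S{\left(M \right)} = \frac{-1 + 2 M}{42 + M}$ ($S{\left(M \right)} = \frac{M + \left(M - 1\right)}{42 + M} = \frac{M + \left(-1 + M\right)}{42 + M} = \frac{-1 + 2 M}{42 + M}$)
$\sqrt{S{\left(Q \right)} + E{\left(205 \right)}} = \sqrt{\frac{-1 + 2 \left(-167\right)}{42 - 167} + 205} = \sqrt{\frac{-1 - 334}{-125} + 205} = \sqrt{\left(- \frac{1}{125}\right) \left(-335\right) + 205} = \sqrt{\frac{67}{25} + 205} = \sqrt{\frac{5192}{25}} = \frac{2 \sqrt{1298}}{5}$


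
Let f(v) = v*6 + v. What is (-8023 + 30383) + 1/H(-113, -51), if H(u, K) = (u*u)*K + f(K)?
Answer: 14569239359/651576 ≈ 22360.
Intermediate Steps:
f(v) = 7*v (f(v) = 6*v + v = 7*v)
H(u, K) = 7*K + K*u² (H(u, K) = (u*u)*K + 7*K = u²*K + 7*K = K*u² + 7*K = 7*K + K*u²)
(-8023 + 30383) + 1/H(-113, -51) = (-8023 + 30383) + 1/(-51*(7 + (-113)²)) = 22360 + 1/(-51*(7 + 12769)) = 22360 + 1/(-51*12776) = 22360 + 1/(-651576) = 22360 - 1/651576 = 14569239359/651576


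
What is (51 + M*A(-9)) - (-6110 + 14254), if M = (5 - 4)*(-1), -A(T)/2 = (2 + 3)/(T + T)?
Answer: -72842/9 ≈ -8093.6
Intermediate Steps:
A(T) = -5/T (A(T) = -2*(2 + 3)/(T + T) = -10/(2*T) = -10*1/(2*T) = -5/T)
M = -1 (M = 1*(-1) = -1)
(51 + M*A(-9)) - (-6110 + 14254) = (51 - (-5)/(-9)) - (-6110 + 14254) = (51 - (-5)*(-1)/9) - 1*8144 = (51 - 1*5/9) - 8144 = (51 - 5/9) - 8144 = 454/9 - 8144 = -72842/9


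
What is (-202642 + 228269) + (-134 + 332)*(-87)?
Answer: 8401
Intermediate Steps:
(-202642 + 228269) + (-134 + 332)*(-87) = 25627 + 198*(-87) = 25627 - 17226 = 8401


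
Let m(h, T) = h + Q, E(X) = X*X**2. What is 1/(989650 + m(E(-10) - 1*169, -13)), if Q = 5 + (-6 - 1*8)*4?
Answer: 1/988430 ≈ 1.0117e-6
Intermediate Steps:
E(X) = X**3
Q = -51 (Q = 5 + (-6 - 8)*4 = 5 - 14*4 = 5 - 56 = -51)
m(h, T) = -51 + h (m(h, T) = h - 51 = -51 + h)
1/(989650 + m(E(-10) - 1*169, -13)) = 1/(989650 + (-51 + ((-10)**3 - 1*169))) = 1/(989650 + (-51 + (-1000 - 169))) = 1/(989650 + (-51 - 1169)) = 1/(989650 - 1220) = 1/988430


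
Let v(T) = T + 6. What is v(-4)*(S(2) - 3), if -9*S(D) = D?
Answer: -58/9 ≈ -6.4444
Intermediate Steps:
S(D) = -D/9
v(T) = 6 + T
v(-4)*(S(2) - 3) = (6 - 4)*(-1/9*2 - 3) = 2*(-2/9 - 3) = 2*(-29/9) = -58/9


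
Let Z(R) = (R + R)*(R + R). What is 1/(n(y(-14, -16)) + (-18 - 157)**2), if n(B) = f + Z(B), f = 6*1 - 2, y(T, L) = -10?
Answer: 1/31029 ≈ 3.2228e-5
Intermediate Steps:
Z(R) = 4*R**2 (Z(R) = (2*R)*(2*R) = 4*R**2)
f = 4 (f = 6 - 2 = 4)
n(B) = 4 + 4*B**2
1/(n(y(-14, -16)) + (-18 - 157)**2) = 1/((4 + 4*(-10)**2) + (-18 - 157)**2) = 1/((4 + 4*100) + (-175)**2) = 1/((4 + 400) + 30625) = 1/(404 + 30625) = 1/31029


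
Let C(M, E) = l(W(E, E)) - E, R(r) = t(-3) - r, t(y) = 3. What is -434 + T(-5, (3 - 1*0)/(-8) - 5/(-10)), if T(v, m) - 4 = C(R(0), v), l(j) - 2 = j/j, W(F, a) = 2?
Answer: -422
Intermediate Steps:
l(j) = 3 (l(j) = 2 + j/j = 2 + 1 = 3)
R(r) = 3 - r
C(M, E) = 3 - E
T(v, m) = 7 - v (T(v, m) = 4 + (3 - v) = 7 - v)
-434 + T(-5, (3 - 1*0)/(-8) - 5/(-10)) = -434 + (7 - 1*(-5)) = -434 + (7 + 5) = -434 + 12 = -422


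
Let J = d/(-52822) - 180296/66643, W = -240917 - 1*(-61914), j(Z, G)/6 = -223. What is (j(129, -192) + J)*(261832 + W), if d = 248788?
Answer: -196145421362353488/1760108273 ≈ -1.1144e+8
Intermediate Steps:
j(Z, G) = -1338 (j(Z, G) = 6*(-223) = -1338)
W = -179003 (W = -240917 + 61914 = -179003)
J = -13051786998/1760108273 (J = 248788/(-52822) - 180296/66643 = 248788*(-1/52822) - 180296*1/66643 = -124394/26411 - 180296/66643 = -13051786998/1760108273 ≈ -7.4153)
(j(129, -192) + J)*(261832 + W) = (-1338 - 13051786998/1760108273)*(261832 - 179003) = -2368076656272/1760108273*82829 = -196145421362353488/1760108273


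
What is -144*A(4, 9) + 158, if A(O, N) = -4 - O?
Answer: 1310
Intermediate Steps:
-144*A(4, 9) + 158 = -144*(-4 - 1*4) + 158 = -144*(-4 - 4) + 158 = -144*(-8) + 158 = 1152 + 158 = 1310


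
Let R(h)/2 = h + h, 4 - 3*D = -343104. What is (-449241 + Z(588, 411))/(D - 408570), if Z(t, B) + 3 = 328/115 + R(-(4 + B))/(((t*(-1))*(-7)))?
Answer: 53160998953/34814235890 ≈ 1.5270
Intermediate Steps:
D = 343108/3 (D = 4/3 - ⅓*(-343104) = 4/3 + 114368 = 343108/3 ≈ 1.1437e+5)
R(h) = 4*h (R(h) = 2*(h + h) = 2*(2*h) = 4*h)
Z(t, B) = -17/115 + (-16 - 4*B)/(7*t) (Z(t, B) = -3 + (328/115 + (4*(-(4 + B)))/(((t*(-1))*(-7)))) = -3 + (328*(1/115) + (4*(-4 - B))/((-t*(-7)))) = -3 + (328/115 + (-16 - 4*B)/((7*t))) = -3 + (328/115 + (-16 - 4*B)*(1/(7*t))) = -3 + (328/115 + (-16 - 4*B)/(7*t)) = -17/115 + (-16 - 4*B)/(7*t))
(-449241 + Z(588, 411))/(D - 408570) = (-449241 + (1/805)*(-1840 - 460*411 - 119*588)/588)/(343108/3 - 408570) = (-449241 + (1/805)*(1/588)*(-1840 - 189060 - 69972))/(-882602/3) = (-449241 + (1/805)*(1/588)*(-260872))*(-3/882602) = (-449241 - 65218/118335)*(-3/882602) = -53160998953/118335*(-3/882602) = 53160998953/34814235890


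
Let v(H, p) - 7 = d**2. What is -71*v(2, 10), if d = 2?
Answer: -781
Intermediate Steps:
v(H, p) = 11 (v(H, p) = 7 + 2**2 = 7 + 4 = 11)
-71*v(2, 10) = -71*11 = -781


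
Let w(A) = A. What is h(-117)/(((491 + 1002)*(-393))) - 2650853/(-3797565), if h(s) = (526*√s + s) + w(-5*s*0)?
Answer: 518609887334/742739155395 - 526*I*√13/195583 ≈ 0.69824 - 0.0096968*I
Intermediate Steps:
h(s) = s + 526*√s (h(s) = (526*√s + s) - 5*s*0 = (s + 526*√s) + 0 = s + 526*√s)
h(-117)/(((491 + 1002)*(-393))) - 2650853/(-3797565) = (-117 + 526*√(-117))/(((491 + 1002)*(-393))) - 2650853/(-3797565) = (-117 + 526*(3*I*√13))/((1493*(-393))) - 2650853*(-1/3797565) = (-117 + 1578*I*√13)/(-586749) + 2650853/3797565 = (-117 + 1578*I*√13)*(-1/586749) + 2650853/3797565 = (39/195583 - 526*I*√13/195583) + 2650853/3797565 = 518609887334/742739155395 - 526*I*√13/195583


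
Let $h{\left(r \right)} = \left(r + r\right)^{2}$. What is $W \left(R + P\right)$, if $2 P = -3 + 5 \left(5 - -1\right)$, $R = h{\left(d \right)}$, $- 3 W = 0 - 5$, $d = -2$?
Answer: $\frac{295}{6} \approx 49.167$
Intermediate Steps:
$h{\left(r \right)} = 4 r^{2}$ ($h{\left(r \right)} = \left(2 r\right)^{2} = 4 r^{2}$)
$W = \frac{5}{3}$ ($W = - \frac{0 - 5}{3} = \left(- \frac{1}{3}\right) \left(-5\right) = \frac{5}{3} \approx 1.6667$)
$R = 16$ ($R = 4 \left(-2\right)^{2} = 4 \cdot 4 = 16$)
$P = \frac{27}{2}$ ($P = \frac{-3 + 5 \left(5 - -1\right)}{2} = \frac{-3 + 5 \left(5 + 1\right)}{2} = \frac{-3 + 5 \cdot 6}{2} = \frac{-3 + 30}{2} = \frac{1}{2} \cdot 27 = \frac{27}{2} \approx 13.5$)
$W \left(R + P\right) = \frac{5 \left(16 + \frac{27}{2}\right)}{3} = \frac{5}{3} \cdot \frac{59}{2} = \frac{295}{6}$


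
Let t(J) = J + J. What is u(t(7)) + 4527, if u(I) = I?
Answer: 4541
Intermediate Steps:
t(J) = 2*J
u(t(7)) + 4527 = 2*7 + 4527 = 14 + 4527 = 4541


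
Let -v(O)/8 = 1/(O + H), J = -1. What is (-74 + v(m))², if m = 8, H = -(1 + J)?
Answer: 5625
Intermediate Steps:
H = 0 (H = -(1 - 1) = -1*0 = 0)
v(O) = -8/O (v(O) = -8/(O + 0) = -8/O)
(-74 + v(m))² = (-74 - 8/8)² = (-74 - 8*⅛)² = (-74 - 1)² = (-75)² = 5625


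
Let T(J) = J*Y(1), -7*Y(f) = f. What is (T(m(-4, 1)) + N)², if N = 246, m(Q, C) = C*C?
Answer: 2961841/49 ≈ 60446.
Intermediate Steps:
m(Q, C) = C²
Y(f) = -f/7
T(J) = -J/7 (T(J) = J*(-⅐*1) = J*(-⅐) = -J/7)
(T(m(-4, 1)) + N)² = (-⅐*1² + 246)² = (-⅐*1 + 246)² = (-⅐ + 246)² = (1721/7)² = 2961841/49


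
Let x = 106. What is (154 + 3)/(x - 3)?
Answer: 157/103 ≈ 1.5243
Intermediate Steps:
(154 + 3)/(x - 3) = (154 + 3)/(106 - 3) = 157/103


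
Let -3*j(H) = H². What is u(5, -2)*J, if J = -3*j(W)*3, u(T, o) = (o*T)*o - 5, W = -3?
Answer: 405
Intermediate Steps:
j(H) = -H²/3
u(T, o) = -5 + T*o² (u(T, o) = (T*o)*o - 5 = T*o² - 5 = -5 + T*o²)
J = 27 (J = -(-1)*(-3)²*3 = -(-1)*9*3 = -3*(-3)*3 = 9*3 = 27)
u(5, -2)*J = (-5 + 5*(-2)²)*27 = (-5 + 5*4)*27 = (-5 + 20)*27 = 15*27 = 405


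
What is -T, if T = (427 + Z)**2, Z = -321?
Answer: -11236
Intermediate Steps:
T = 11236 (T = (427 - 321)**2 = 106**2 = 11236)
-T = -1*11236 = -11236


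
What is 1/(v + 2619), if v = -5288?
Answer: -1/2669 ≈ -0.00037467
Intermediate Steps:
1/(v + 2619) = 1/(-5288 + 2619) = 1/(-2669) = -1/2669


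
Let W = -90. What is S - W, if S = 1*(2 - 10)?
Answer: 82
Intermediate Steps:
S = -8 (S = 1*(-8) = -8)
S - W = -8 - 1*(-90) = -8 + 90 = 82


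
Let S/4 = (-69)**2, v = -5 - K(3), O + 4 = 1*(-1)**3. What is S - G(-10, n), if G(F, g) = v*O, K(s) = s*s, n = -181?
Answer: 18974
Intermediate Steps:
K(s) = s**2
O = -5 (O = -4 + 1*(-1)**3 = -4 + 1*(-1) = -4 - 1 = -5)
v = -14 (v = -5 - 1*3**2 = -5 - 1*9 = -5 - 9 = -14)
S = 19044 (S = 4*(-69)**2 = 4*4761 = 19044)
G(F, g) = 70 (G(F, g) = -14*(-5) = 70)
S - G(-10, n) = 19044 - 1*70 = 19044 - 70 = 18974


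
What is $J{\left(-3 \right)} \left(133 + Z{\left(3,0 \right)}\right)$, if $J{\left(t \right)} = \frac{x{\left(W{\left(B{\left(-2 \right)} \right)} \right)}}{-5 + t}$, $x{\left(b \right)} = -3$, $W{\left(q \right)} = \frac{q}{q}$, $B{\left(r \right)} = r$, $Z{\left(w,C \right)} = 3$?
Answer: $51$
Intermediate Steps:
$W{\left(q \right)} = 1$
$J{\left(t \right)} = - \frac{3}{-5 + t}$
$J{\left(-3 \right)} \left(133 + Z{\left(3,0 \right)}\right) = - \frac{3}{-5 - 3} \left(133 + 3\right) = - \frac{3}{-8} \cdot 136 = \left(-3\right) \left(- \frac{1}{8}\right) 136 = \frac{3}{8} \cdot 136 = 51$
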